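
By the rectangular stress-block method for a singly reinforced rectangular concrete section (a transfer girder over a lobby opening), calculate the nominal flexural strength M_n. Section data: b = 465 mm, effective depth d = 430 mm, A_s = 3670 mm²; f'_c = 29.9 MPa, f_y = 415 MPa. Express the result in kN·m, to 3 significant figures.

T = A_s f_y = 3670 × 415 = 1523050 N = 1523.05 kN.
From C = T: a = T/(0.85 f'_c b) = 1523050/(0.85 × 29.9 × 465) = 128.88 mm.
M_n = T(d − a/2) = 1523.05 kN × (430 − 64.44) mm = 556.77 kN·m.

M_n ≈ 557 kN·m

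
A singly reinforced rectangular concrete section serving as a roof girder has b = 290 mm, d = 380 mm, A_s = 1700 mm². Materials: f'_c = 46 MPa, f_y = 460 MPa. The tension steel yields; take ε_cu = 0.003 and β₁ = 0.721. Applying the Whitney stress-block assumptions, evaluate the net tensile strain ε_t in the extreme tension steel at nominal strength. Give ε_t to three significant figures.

ε_t ≈ 0.00892

a = A_s f_y/(0.85 f'_c b) = 68.97 mm.
β₁ = 0.721, so c = a/β₁ = 68.97/0.721 = 95.66 mm.
From the linear strain diagram with ε_cu = 0.003: ε_t = 0.003 (d − c)/c = 0.003 × (380 − 95.66)/95.66 = 0.00892.
Since ε_t ≥ 0.005, the section is tension-controlled.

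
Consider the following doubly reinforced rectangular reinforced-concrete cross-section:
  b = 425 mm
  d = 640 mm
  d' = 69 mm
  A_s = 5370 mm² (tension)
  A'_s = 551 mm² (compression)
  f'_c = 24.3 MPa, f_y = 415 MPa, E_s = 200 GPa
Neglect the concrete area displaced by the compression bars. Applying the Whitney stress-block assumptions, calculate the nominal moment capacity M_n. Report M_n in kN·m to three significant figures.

Assume both tension and compression steel yield.
Net tension couple steel: A_s − A'_s = 4819 mm².
a = (A_s − A'_s) f_y / (0.85 f'_c b) = 1999885/(0.85 × 24.3 × 425) = 227.82 mm.
c = a/β₁ = 227.82/0.85 = 268.02 mm; ε'_s = 0.003(c − d')/c = 0.0022 ≥ f_y/E_s = 0.0021, so compression steel does yield.
M_n = (A_s − A'_s) f_y (d − a/2) + A'_s f_y (d − d') = [1999885 × (640 − 113.91) + 228665 × (640 − 69)] × 10⁻⁶ = 1052.12 + 130.57 = 1182.69 kN·m.

M_n ≈ 1180 kN·m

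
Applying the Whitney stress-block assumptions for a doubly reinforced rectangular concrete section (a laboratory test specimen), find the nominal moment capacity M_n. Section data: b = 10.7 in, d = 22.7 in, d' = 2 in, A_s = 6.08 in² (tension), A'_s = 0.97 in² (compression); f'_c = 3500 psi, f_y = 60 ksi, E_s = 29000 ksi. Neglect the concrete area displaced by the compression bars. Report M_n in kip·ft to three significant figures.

M_n ≈ 557 kip·ft

Assume both steels yield.
a = (A_s − A'_s) f_y/(0.85 f'_c b) = (6.08 − 0.97) × 60/(0.85 × 3.5 × 10.7) = 9.632 in.
c = a/β₁ = 9.632/0.85 = 11.332 in; ε'_s = 0.003(c − d')/c = 0.0025 ≥ ε_y = 0.0021, so the compression steel yields.
M_n = (A_s − A'_s) f_y (d − a/2) + A'_s f_y (d − d') = 306.6 × (22.7 − 4.816) + 58.2 × (22.7 − 2) = 5483.2 + 1204.7 = 6687.9 kip·in = 6687.9/12 = 557.33 kip·ft.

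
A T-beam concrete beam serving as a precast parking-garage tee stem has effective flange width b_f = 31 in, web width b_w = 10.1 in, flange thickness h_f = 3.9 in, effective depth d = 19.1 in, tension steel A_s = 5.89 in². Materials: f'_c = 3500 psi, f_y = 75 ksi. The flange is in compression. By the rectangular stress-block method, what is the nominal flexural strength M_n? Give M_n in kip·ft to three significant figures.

Tension: T = A_s f_y = 5.89 × 75 = 441.75 kips.
Try a within the flange: a = T/(0.85 f'_c b_f) = 441.75/(0.85 × 3.5 × 31) = 4.790 in.
a = 4.790 > h_f = 3.9 in: the block extends into the web. Split into flange-overhang and web parts.
C_f = 0.85 f'_c (b_f − b_w) h_f = 0.85 × 3.5 × (31 − 10.1) × 3.9 = 242.5 kips.
Remaining web compression depth: a_w = (T − C_f)/(0.85 f'_c b_w) = (441.75 − 242.5)/(0.85 × 3.5 × 10.1) = 6.631 in.
M_n = C_f(d − h_f/2) + (T − C_f)(d − a_w/2) = 242.5 × (19.1 − 1.95) + 199.25 × (19.1 − 3.3155) = 4158.9 + 3145.1 = 7304.0 kip·in.
M_n = 7304.0/12 = 608.67 kip·ft.

M_n ≈ 609 kip·ft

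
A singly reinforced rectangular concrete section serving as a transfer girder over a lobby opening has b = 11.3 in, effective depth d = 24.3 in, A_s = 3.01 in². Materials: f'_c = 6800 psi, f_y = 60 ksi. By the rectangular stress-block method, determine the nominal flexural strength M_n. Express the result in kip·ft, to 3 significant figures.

T = A_s f_y = 3.01 × 60 = 180.6 kips.
a = T/(0.85 f'_c b) = 180.6/(0.85 × 6.8 × 11.3) = 2.765 in.
M_n = T(d − a/2) = 180.6 × (24.3 − 1.3825) = 4138.9 kip·in = 4138.9/12 = 344.91 kip·ft.

M_n ≈ 345 kip·ft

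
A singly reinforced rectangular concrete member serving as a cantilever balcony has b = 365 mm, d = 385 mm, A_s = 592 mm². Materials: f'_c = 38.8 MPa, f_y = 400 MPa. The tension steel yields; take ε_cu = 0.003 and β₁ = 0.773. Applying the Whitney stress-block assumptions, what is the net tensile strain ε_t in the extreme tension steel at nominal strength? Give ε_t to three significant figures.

ε_t ≈ 0.0424

a = A_s f_y/(0.85 f'_c b) = 19.67 mm.
β₁ = 0.773, so c = a/β₁ = 19.67/0.773 = 25.45 mm.
From the linear strain diagram with ε_cu = 0.003: ε_t = 0.003 (d − c)/c = 0.003 × (385 − 25.45)/25.45 = 0.0424.
Since ε_t ≥ 0.005, the section is tension-controlled.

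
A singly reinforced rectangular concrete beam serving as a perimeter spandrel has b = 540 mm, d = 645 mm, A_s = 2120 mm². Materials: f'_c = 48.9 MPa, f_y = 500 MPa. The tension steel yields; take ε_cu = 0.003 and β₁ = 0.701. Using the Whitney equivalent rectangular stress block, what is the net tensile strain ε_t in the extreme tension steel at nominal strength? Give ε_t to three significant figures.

a = A_s f_y/(0.85 f'_c b) = 47.23 mm.
β₁ = 0.701, so c = a/β₁ = 47.23/0.701 = 67.38 mm.
From the linear strain diagram with ε_cu = 0.003: ε_t = 0.003 (d − c)/c = 0.003 × (645 − 67.38)/67.38 = 0.0257.
Since ε_t ≥ 0.005, the section is tension-controlled.

ε_t ≈ 0.0257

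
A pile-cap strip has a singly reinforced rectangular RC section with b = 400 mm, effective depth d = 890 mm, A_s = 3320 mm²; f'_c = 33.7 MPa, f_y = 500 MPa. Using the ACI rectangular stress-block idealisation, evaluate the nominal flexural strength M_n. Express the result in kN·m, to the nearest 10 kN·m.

T = A_s f_y = 3320 × 500 = 1660000 N = 1660 kN.
From C = T: a = T/(0.85 f'_c b) = 1660000/(0.85 × 33.7 × 400) = 144.88 mm.
M_n = T(d − a/2) = 1660 kN × (890 − 72.44) mm = 1357.15 kN·m.

M_n ≈ 1360 kN·m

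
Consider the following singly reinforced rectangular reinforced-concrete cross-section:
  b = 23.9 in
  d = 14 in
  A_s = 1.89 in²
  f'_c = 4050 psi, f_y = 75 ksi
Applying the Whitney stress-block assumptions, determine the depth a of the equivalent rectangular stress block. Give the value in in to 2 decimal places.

a ≈ 1.72 in

T = A_s f_y = 1.89 × 75 = 141.75 kips.
a = T/(0.85 f'_c b) = 141.75/(0.85 × 4.05 × 23.9) = 1.72 in.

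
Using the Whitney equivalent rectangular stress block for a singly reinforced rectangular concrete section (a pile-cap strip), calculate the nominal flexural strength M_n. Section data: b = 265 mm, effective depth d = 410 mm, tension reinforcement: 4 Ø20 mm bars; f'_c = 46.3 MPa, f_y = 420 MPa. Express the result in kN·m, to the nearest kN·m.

A_s = 4 × 314 = 1256 mm².
T = A_s f_y = 1256 × 420 = 527520 N = 527.52 kN.
From C = T: a = T/(0.85 f'_c b) = 527520/(0.85 × 46.3 × 265) = 50.58 mm.
M_n = T(d − a/2) = 527.52 kN × (410 − 25.29) mm = 202.94 kN·m.

M_n ≈ 203 kN·m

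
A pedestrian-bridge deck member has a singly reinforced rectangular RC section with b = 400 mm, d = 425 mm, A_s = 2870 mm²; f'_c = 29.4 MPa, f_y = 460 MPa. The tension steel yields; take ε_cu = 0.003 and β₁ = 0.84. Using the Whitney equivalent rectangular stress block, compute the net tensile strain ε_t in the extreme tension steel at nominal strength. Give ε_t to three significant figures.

ε_t ≈ 0.00511

a = A_s f_y/(0.85 f'_c b) = 132.07 mm.
β₁ = 0.84, so c = a/β₁ = 132.07/0.84 = 157.23 mm.
From the linear strain diagram with ε_cu = 0.003: ε_t = 0.003 (d − c)/c = 0.003 × (425 − 157.23)/157.23 = 0.00511.
Since ε_t ≥ 0.005, the section is tension-controlled.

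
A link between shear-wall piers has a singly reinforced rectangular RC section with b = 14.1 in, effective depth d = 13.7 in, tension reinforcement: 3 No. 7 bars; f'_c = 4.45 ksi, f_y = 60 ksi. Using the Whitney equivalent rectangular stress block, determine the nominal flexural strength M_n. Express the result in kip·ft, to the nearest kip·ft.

M_n ≈ 114 kip·ft

A_s = 3 × 0.6 = 1.8 in².
T = A_s f_y = 1.8 × 60 = 108 kips.
a = T/(0.85 f'_c b) = 108/(0.85 × 4.45 × 14.1) = 2.025 in.
M_n = T(d − a/2) = 108 × (13.7 − 1.0125) = 1370.3 kip·in = 1370.3/12 = 114.19 kip·ft.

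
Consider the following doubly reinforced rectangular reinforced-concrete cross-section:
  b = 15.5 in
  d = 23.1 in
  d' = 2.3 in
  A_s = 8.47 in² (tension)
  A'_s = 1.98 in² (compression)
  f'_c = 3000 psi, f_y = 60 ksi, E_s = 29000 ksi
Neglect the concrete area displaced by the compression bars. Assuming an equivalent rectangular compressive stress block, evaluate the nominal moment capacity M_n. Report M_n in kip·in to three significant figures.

Assume both steels yield.
a = (A_s − A'_s) f_y/(0.85 f'_c b) = (8.47 − 1.98) × 60/(0.85 × 3 × 15.5) = 9.852 in.
c = a/β₁ = 9.852/0.85 = 11.591 in; ε'_s = 0.003(c − d')/c = 0.0024 ≥ ε_y = 0.0021, so the compression steel yields.
M_n = (A_s − A'_s) f_y (d − a/2) + A'_s f_y (d − d') = 389.4 × (23.1 − 4.926) + 118.8 × (23.1 − 2.3) = 7077.0 + 2471.0 = 9548.0 kip·in.

M_n ≈ 9550 kip·in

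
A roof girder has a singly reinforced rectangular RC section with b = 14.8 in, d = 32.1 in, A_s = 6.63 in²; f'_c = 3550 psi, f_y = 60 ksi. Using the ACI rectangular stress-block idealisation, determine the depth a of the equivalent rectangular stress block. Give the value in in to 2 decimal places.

a ≈ 8.91 in

T = A_s f_y = 6.63 × 60 = 397.8 kips.
a = T/(0.85 f'_c b) = 397.8/(0.85 × 3.55 × 14.8) = 8.91 in.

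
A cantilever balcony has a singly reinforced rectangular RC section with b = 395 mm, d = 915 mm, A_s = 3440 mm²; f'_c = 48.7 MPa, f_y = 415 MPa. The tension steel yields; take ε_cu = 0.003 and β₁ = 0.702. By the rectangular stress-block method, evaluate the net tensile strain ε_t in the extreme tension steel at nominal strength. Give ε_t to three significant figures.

a = A_s f_y/(0.85 f'_c b) = 87.31 mm.
β₁ = 0.702, so c = a/β₁ = 87.31/0.702 = 124.37 mm.
From the linear strain diagram with ε_cu = 0.003: ε_t = 0.003 (d − c)/c = 0.003 × (915 − 124.37)/124.37 = 0.0191.
Since ε_t ≥ 0.005, the section is tension-controlled.

ε_t ≈ 0.0191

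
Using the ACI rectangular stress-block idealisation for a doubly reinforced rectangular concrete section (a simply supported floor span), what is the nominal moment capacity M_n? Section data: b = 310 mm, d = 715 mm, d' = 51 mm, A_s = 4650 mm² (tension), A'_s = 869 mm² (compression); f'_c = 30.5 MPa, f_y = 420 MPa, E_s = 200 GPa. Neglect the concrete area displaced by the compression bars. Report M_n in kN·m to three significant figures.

Assume both tension and compression steel yield.
Net tension couple steel: A_s − A'_s = 3781 mm².
a = (A_s − A'_s) f_y / (0.85 f'_c b) = 1588020/(0.85 × 30.5 × 310) = 197.59 mm.
c = a/β₁ = 197.59/0.832 = 237.49 mm; ε'_s = 0.003(c − d')/c = 0.0024 ≥ f_y/E_s = 0.0021, so compression steel does yield.
M_n = (A_s − A'_s) f_y (d − a/2) + A'_s f_y (d − d') = [1588020 × (715 − 98.795) + 364980 × (715 − 51)] × 10⁻⁶ = 978.55 + 242.35 = 1220.90 kN·m.

M_n ≈ 1220 kN·m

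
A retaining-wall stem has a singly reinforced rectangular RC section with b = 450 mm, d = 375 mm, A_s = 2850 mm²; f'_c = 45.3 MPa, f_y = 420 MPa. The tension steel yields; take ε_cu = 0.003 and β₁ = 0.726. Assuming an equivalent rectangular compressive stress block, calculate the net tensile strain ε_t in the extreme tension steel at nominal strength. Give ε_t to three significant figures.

ε_t ≈ 0.00882

a = A_s f_y/(0.85 f'_c b) = 69.08 mm.
β₁ = 0.726, so c = a/β₁ = 69.08/0.726 = 95.15 mm.
From the linear strain diagram with ε_cu = 0.003: ε_t = 0.003 (d − c)/c = 0.003 × (375 − 95.15)/95.15 = 0.00882.
Since ε_t ≥ 0.005, the section is tension-controlled.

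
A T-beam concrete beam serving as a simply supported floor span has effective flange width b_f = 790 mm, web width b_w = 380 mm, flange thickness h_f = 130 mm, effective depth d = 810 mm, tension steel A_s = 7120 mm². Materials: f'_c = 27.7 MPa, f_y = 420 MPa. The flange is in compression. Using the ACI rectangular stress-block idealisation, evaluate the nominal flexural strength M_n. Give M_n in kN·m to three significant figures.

Tension: T = A_s f_y = 7120 × 420 = 2990400 N.
Try a within the flange: a = T/(0.85 f'_c b_f) = 2990400/(0.85 × 27.7 × 790) = 160.77 mm.
a = 160.77 > h_f = 130 mm: the block extends into the web. Split into flange-overhang and web parts.
C_f = 0.85 f'_c (b_f − b_w) h_f = 0.85 × 27.7 × (790 − 380) × 130 = 1254949 N.
Remaining web compression depth: a_w = (T − C_f)/(0.85 f'_c b_w) = (2990400 − 1254949)/(0.85 × 27.7 × 380) = 193.97 mm.
M_n = C_f(d − h_f/2) + (T − C_f)(d − a_w/2) = 1254949 × (810 − 65) + 1735451 × (810 − 96.985) = 934.94 + 1237.40 = 2172.34 × 10⁶ N·mm.
M_n = 2172.34 kN·m.

M_n ≈ 2170 kN·m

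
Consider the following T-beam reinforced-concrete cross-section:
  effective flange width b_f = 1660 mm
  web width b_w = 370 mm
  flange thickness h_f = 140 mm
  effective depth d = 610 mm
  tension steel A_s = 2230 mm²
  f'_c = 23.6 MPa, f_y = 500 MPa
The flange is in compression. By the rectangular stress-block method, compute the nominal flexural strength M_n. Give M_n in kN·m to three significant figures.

Tension: T = A_s f_y = 2230 × 500 = 1115000 N.
Try a within the flange: a = T/(0.85 f'_c b_f) = 1115000/(0.85 × 23.6 × 1660) = 33.48 mm.
Since a = 33.48 ≤ h_f = 140 mm, the stress block lies entirely in the flange; analyse as a rectangular beam of width b_f.
M_n = T(d − a/2) = 1115000 × (610 − 16.74) = 661.48 × 10⁶ N·mm.
M_n = 661.48 kN·m.

M_n ≈ 661 kN·m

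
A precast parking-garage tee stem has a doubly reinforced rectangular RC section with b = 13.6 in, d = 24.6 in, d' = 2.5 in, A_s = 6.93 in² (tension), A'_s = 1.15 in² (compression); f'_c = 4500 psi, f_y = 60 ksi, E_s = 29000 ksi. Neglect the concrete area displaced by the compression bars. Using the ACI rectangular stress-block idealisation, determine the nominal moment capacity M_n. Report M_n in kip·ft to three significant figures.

M_n ≈ 742 kip·ft

Assume both steels yield.
a = (A_s − A'_s) f_y/(0.85 f'_c b) = (6.93 − 1.15) × 60/(0.85 × 4.5 × 13.6) = 6.667 in.
c = a/β₁ = 6.667/0.825 = 8.081 in; ε'_s = 0.003(c − d')/c = 0.0021 ≥ ε_y = 0.0021, so the compression steel yields.
M_n = (A_s − A'_s) f_y (d − a/2) + A'_s f_y (d − d') = 346.8 × (24.6 − 3.3335) + 69 × (24.6 − 2.5) = 7375.2 + 1524.9 = 8900.1 kip·in = 8900.1/12 = 741.68 kip·ft.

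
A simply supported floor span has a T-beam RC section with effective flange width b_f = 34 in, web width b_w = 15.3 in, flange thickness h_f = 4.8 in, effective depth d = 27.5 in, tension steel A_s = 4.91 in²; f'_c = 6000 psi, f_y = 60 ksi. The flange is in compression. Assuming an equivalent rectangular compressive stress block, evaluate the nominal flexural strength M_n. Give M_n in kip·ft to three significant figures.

Tension: T = A_s f_y = 4.91 × 60 = 294.6 kips.
Try a within the flange: a = T/(0.85 f'_c b_f) = 294.6/(0.85 × 6 × 34) = 1.699 in.
Since a = 1.699 ≤ h_f = 4.8 in, the stress block lies entirely in the flange; analyse as a rectangular beam of width b_f.
M_n = T(d − a/2) = 294.6 × (27.5 − 0.8495) = 7851.2 kip·in.
M_n = 7851.2/12 = 654.27 kip·ft.

M_n ≈ 654 kip·ft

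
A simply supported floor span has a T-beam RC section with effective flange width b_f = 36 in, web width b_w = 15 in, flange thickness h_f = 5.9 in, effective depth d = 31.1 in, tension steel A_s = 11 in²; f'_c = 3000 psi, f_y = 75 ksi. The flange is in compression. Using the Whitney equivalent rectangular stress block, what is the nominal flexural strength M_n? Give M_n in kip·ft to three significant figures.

M_n ≈ 1780 kip·ft

Tension: T = A_s f_y = 11 × 75 = 825 kips.
Try a within the flange: a = T/(0.85 f'_c b_f) = 825/(0.85 × 3 × 36) = 8.987 in.
a = 8.987 > h_f = 5.9 in: the block extends into the web. Split into flange-overhang and web parts.
C_f = 0.85 f'_c (b_f − b_w) h_f = 0.85 × 3 × (36 − 15) × 5.9 = 315.9 kips.
Remaining web compression depth: a_w = (T − C_f)/(0.85 f'_c b_w) = (825 − 315.9)/(0.85 × 3 × 15) = 13.310 in.
M_n = C_f(d − h_f/2) + (T − C_f)(d − a_w/2) = 315.9 × (31.1 − 2.95) + 509.1 × (31.1 − 6.655) = 8892.6 + 12444.9 = 21337.5 kip·in.
M_n = 21337.5/12 = 1778.13 kip·ft.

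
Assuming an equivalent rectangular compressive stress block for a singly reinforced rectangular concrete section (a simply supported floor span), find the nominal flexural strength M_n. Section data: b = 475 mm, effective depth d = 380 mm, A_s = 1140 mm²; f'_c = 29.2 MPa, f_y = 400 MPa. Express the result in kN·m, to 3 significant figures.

M_n ≈ 164 kN·m

T = A_s f_y = 1140 × 400 = 456000 N = 456 kN.
From C = T: a = T/(0.85 f'_c b) = 456000/(0.85 × 29.2 × 475) = 38.68 mm.
M_n = T(d − a/2) = 456 kN × (380 − 19.34) mm = 164.46 kN·m.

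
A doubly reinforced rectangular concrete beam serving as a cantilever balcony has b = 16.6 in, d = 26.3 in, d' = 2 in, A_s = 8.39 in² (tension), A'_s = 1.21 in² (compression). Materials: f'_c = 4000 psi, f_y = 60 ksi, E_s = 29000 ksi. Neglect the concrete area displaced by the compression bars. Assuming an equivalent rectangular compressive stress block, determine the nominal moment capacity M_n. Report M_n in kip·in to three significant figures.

Assume both steels yield.
a = (A_s − A'_s) f_y/(0.85 f'_c b) = (8.39 − 1.21) × 60/(0.85 × 4 × 16.6) = 7.633 in.
c = a/β₁ = 7.633/0.85 = 8.980 in; ε'_s = 0.003(c − d')/c = 0.0023 ≥ ε_y = 0.0021, so the compression steel yields.
M_n = (A_s − A'_s) f_y (d − a/2) + A'_s f_y (d − d') = 430.8 × (26.3 − 3.8165) + 72.6 × (26.3 − 2) = 9685.9 + 1764.2 = 11450.1 kip·in.

M_n ≈ 11500 kip·in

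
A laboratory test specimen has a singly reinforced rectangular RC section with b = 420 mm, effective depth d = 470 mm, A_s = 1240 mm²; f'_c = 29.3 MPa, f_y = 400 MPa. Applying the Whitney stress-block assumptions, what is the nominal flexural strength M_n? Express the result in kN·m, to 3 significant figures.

M_n ≈ 221 kN·m

T = A_s f_y = 1240 × 400 = 496000 N = 496 kN.
From C = T: a = T/(0.85 f'_c b) = 496000/(0.85 × 29.3 × 420) = 47.42 mm.
M_n = T(d − a/2) = 496 kN × (470 − 23.71) mm = 221.36 kN·m.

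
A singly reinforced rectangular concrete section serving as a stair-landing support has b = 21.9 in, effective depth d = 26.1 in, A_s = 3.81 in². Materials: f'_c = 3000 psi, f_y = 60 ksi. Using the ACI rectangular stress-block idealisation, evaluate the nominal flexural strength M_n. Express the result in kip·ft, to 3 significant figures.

T = A_s f_y = 3.81 × 60 = 228.6 kips.
a = T/(0.85 f'_c b) = 228.6/(0.85 × 3 × 21.9) = 4.093 in.
M_n = T(d − a/2) = 228.6 × (26.1 − 2.0465) = 5498.6 kip·in = 5498.6/12 = 458.22 kip·ft.

M_n ≈ 458 kip·ft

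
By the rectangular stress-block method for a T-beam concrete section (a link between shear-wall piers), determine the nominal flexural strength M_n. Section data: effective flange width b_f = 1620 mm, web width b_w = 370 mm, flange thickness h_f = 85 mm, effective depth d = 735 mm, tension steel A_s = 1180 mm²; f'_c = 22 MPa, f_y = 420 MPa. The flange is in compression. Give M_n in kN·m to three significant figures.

M_n ≈ 360 kN·m

Tension: T = A_s f_y = 1180 × 420 = 495600 N.
Try a within the flange: a = T/(0.85 f'_c b_f) = 495600/(0.85 × 22 × 1620) = 16.36 mm.
Since a = 16.36 ≤ h_f = 85 mm, the stress block lies entirely in the flange; analyse as a rectangular beam of width b_f.
M_n = T(d − a/2) = 495600 × (735 − 8.18) = 360.21 × 10⁶ N·mm.
M_n = 360.21 kN·m.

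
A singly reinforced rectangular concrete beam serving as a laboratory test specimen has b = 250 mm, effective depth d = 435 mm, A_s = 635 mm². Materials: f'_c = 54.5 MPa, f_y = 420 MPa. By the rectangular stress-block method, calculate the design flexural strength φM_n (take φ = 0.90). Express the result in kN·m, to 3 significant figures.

φM_n ≈ 102 kN·m

T = A_s f_y = 635 × 420 = 266700 N = 266.7 kN.
From C = T: a = T/(0.85 f'_c b) = 266700/(0.85 × 54.5 × 250) = 23.03 mm.
M_n = T(d − a/2) = 266.7 kN × (435 − 11.515) mm = 112.94 kN·m.
φM_n = 0.90 × 112.94 = 101.65 kN·m.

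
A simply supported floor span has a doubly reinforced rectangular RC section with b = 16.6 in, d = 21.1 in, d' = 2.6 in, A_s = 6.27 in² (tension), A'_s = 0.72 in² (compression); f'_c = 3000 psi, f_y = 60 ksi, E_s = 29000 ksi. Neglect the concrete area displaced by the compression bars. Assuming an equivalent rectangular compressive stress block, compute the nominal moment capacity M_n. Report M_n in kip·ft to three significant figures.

Assume both steels yield.
a = (A_s − A'_s) f_y/(0.85 f'_c b) = (6.27 − 0.72) × 60/(0.85 × 3 × 16.6) = 7.867 in.
c = a/β₁ = 7.867/0.85 = 9.255 in; ε'_s = 0.003(c − d')/c = 0.0022 ≥ ε_y = 0.0021, so the compression steel yields.
M_n = (A_s − A'_s) f_y (d − a/2) + A'_s f_y (d − d') = 333 × (21.1 − 3.9335) + 43.2 × (21.1 − 2.6) = 5716.4 + 799.2 = 6515.6 kip·in = 6515.6/12 = 542.97 kip·ft.

M_n ≈ 543 kip·ft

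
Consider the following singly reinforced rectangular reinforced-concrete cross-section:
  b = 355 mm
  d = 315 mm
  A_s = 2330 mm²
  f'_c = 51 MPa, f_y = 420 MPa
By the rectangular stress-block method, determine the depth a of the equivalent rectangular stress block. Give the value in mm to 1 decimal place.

T = A_s f_y = 2330 × 420 = 978600 N = 978.6 kN.
Setting C = 0.85 f'_c a b equal to T: a = 978600/(0.85 × 51 × 355) = 63.6 mm.

a ≈ 63.6 mm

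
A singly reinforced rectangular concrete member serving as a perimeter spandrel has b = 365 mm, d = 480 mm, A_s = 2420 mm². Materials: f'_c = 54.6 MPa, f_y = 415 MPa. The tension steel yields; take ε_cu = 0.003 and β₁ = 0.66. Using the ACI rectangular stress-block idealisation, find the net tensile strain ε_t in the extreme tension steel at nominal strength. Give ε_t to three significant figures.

ε_t ≈ 0.0130

a = A_s f_y/(0.85 f'_c b) = 59.29 mm.
β₁ = 0.66, so c = a/β₁ = 59.29/0.66 = 89.83 mm.
From the linear strain diagram with ε_cu = 0.003: ε_t = 0.003 (d − c)/c = 0.003 × (480 − 89.83)/89.83 = 0.0130.
Since ε_t ≥ 0.005, the section is tension-controlled.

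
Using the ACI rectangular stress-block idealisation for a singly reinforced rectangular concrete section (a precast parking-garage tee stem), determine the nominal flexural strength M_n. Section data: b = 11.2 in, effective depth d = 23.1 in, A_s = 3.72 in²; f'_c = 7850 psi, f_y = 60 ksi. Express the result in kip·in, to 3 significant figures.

M_n ≈ 4820 kip·in

T = A_s f_y = 3.72 × 60 = 223.2 kips.
a = T/(0.85 f'_c b) = 223.2/(0.85 × 7.85 × 11.2) = 2.987 in.
M_n = T(d − a/2) = 223.2 × (23.1 − 1.4935) = 4822.6 kip·in.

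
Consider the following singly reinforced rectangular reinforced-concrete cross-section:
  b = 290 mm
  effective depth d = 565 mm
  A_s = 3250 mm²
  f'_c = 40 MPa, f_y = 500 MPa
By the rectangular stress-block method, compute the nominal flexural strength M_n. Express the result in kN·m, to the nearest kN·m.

M_n ≈ 784 kN·m

T = A_s f_y = 3250 × 500 = 1625000 N = 1625 kN.
From C = T: a = T/(0.85 f'_c b) = 1625000/(0.85 × 40 × 290) = 164.81 mm.
M_n = T(d − a/2) = 1625 kN × (565 − 82.405) mm = 784.22 kN·m.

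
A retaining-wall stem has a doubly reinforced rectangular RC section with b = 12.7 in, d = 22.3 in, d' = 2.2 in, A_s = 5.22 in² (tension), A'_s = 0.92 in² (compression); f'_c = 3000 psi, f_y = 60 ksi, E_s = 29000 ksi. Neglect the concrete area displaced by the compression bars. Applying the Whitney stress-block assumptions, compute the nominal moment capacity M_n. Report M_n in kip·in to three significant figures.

M_n ≈ 5840 kip·in

Assume both steels yield.
a = (A_s − A'_s) f_y/(0.85 f'_c b) = (5.22 − 0.92) × 60/(0.85 × 3 × 12.7) = 7.967 in.
c = a/β₁ = 7.967/0.85 = 9.373 in; ε'_s = 0.003(c − d')/c = 0.0023 ≥ ε_y = 0.0021, so the compression steel yields.
M_n = (A_s − A'_s) f_y (d − a/2) + A'_s f_y (d − d') = 258 × (22.3 − 3.9835) + 55.2 × (22.3 − 2.2) = 4725.7 + 1109.5 = 5835.2 kip·in.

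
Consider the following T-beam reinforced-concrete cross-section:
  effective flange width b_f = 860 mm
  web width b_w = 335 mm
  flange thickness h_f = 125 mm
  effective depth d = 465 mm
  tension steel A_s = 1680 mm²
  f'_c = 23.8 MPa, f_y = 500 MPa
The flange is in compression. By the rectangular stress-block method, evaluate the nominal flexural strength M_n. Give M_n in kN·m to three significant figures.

Tension: T = A_s f_y = 1680 × 500 = 840000 N.
Try a within the flange: a = T/(0.85 f'_c b_f) = 840000/(0.85 × 23.8 × 860) = 48.28 mm.
Since a = 48.28 ≤ h_f = 125 mm, the stress block lies entirely in the flange; analyse as a rectangular beam of width b_f.
M_n = T(d − a/2) = 840000 × (465 − 24.14) = 370.32 × 10⁶ N·mm.
M_n = 370.32 kN·m.

M_n ≈ 370 kN·m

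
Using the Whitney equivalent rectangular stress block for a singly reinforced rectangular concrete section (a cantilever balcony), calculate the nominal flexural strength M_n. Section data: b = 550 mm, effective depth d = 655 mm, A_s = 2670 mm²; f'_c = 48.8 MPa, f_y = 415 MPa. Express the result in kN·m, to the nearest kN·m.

M_n ≈ 699 kN·m

T = A_s f_y = 2670 × 415 = 1108050 N = 1108.05 kN.
From C = T: a = T/(0.85 f'_c b) = 1108050/(0.85 × 48.8 × 550) = 48.57 mm.
M_n = T(d − a/2) = 1108.05 kN × (655 − 24.285) mm = 698.86 kN·m.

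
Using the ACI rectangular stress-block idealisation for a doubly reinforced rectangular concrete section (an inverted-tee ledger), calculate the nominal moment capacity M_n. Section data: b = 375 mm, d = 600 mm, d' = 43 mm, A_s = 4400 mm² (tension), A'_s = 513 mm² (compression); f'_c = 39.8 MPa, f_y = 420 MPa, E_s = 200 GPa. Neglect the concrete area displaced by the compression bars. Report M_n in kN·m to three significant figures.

Assume both tension and compression steel yield.
Net tension couple steel: A_s − A'_s = 3887 mm².
a = (A_s − A'_s) f_y / (0.85 f'_c b) = 1632540/(0.85 × 39.8 × 375) = 128.69 mm.
c = a/β₁ = 128.69/0.766 = 168.00 mm; ε'_s = 0.003(c − d')/c = 0.0022 ≥ f_y/E_s = 0.0021, so compression steel does yield.
M_n = (A_s − A'_s) f_y (d − a/2) + A'_s f_y (d − d') = [1632540 × (600 − 64.345) + 215460 × (600 − 43)] × 10⁻⁶ = 874.48 + 120.01 = 994.49 kN·m.

M_n ≈ 994 kN·m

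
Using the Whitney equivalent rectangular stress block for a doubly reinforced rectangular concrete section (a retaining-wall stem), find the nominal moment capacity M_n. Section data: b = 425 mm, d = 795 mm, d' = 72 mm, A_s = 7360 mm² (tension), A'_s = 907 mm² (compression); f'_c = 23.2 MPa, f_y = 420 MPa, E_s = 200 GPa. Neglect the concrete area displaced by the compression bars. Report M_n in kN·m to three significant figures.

M_n ≈ 1990 kN·m

Assume both tension and compression steel yield.
Net tension couple steel: A_s − A'_s = 6453 mm².
a = (A_s − A'_s) f_y / (0.85 f'_c b) = 2710260/(0.85 × 23.2 × 425) = 323.38 mm.
c = a/β₁ = 323.38/0.85 = 380.45 mm; ε'_s = 0.003(c − d')/c = 0.0024 ≥ f_y/E_s = 0.0021, so compression steel does yield.
M_n = (A_s − A'_s) f_y (d − a/2) + A'_s f_y (d − d') = [2710260 × (795 − 161.69) + 380940 × (795 − 72)] × 10⁻⁶ = 1716.43 + 275.42 = 1991.85 kN·m.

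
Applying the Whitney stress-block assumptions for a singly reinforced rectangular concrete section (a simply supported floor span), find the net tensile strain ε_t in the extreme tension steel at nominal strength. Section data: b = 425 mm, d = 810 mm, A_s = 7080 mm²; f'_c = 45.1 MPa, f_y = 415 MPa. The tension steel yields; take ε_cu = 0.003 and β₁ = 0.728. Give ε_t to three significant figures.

ε_t ≈ 0.00681

a = A_s f_y/(0.85 f'_c b) = 180.34 mm.
β₁ = 0.728, so c = a/β₁ = 180.34/0.728 = 247.72 mm.
From the linear strain diagram with ε_cu = 0.003: ε_t = 0.003 (d − c)/c = 0.003 × (810 − 247.72)/247.72 = 0.00681.
Since ε_t ≥ 0.005, the section is tension-controlled.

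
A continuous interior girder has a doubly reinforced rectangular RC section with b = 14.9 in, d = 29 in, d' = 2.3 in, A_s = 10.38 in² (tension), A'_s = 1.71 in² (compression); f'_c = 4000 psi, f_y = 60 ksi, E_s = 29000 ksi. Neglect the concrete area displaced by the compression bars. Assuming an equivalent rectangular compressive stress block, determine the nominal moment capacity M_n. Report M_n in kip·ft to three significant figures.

Assume both steels yield.
a = (A_s − A'_s) f_y/(0.85 f'_c b) = (10.38 − 1.71) × 60/(0.85 × 4 × 14.9) = 10.268 in.
c = a/β₁ = 10.268/0.85 = 12.080 in; ε'_s = 0.003(c − d')/c = 0.0024 ≥ ε_y = 0.0021, so the compression steel yields.
M_n = (A_s − A'_s) f_y (d − a/2) + A'_s f_y (d − d') = 520.2 × (29 − 5.134) + 102.6 × (29 − 2.3) = 12415.1 + 2739.4 = 15154.5 kip·in = 15154.5/12 = 1262.88 kip·ft.

M_n ≈ 1260 kip·ft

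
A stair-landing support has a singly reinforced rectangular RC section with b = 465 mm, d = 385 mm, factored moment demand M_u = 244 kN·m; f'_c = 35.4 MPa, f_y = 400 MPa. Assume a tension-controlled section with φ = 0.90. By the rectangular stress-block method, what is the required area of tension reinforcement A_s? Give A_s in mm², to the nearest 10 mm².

A_s ≈ 1890 mm²

M_n = M_u/φ = 244/0.90 = 271.111 kN·m.
With M_n = 0.85 f'_c a b (d − a/2), solve the quadratic for a:
a = d − √(d² − 2M_n/(0.85 f'_c b)) = 385 − √(385² − 2 × 271.111×10⁶/(0.85 × 35.4 × 465)) = 54.13 mm.
A_s = 0.85 f'_c a b / f_y = 0.85 × 35.4 × 54.13 × 465 / 400 = 1893.4 mm².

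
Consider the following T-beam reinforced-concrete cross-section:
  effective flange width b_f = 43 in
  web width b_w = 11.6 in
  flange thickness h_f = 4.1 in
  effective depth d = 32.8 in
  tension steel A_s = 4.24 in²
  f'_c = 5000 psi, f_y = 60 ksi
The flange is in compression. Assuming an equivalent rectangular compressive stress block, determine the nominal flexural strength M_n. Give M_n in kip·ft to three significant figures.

Tension: T = A_s f_y = 4.24 × 60 = 254.4 kips.
Try a within the flange: a = T/(0.85 f'_c b_f) = 254.4/(0.85 × 5 × 43) = 1.392 in.
Since a = 1.392 ≤ h_f = 4.1 in, the stress block lies entirely in the flange; analyse as a rectangular beam of width b_f.
M_n = T(d − a/2) = 254.4 × (32.8 − 0.696) = 8167.3 kip·in.
M_n = 8167.3/12 = 680.61 kip·ft.

M_n ≈ 681 kip·ft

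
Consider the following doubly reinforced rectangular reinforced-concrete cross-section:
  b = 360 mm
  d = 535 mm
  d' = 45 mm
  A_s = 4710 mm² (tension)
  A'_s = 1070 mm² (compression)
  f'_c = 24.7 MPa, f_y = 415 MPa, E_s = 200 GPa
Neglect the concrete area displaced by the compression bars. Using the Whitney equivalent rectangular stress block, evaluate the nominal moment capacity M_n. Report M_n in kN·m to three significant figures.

Assume both tension and compression steel yield.
Net tension couple steel: A_s − A'_s = 3640 mm².
a = (A_s − A'_s) f_y / (0.85 f'_c b) = 1510600/(0.85 × 24.7 × 360) = 199.86 mm.
c = a/β₁ = 199.86/0.85 = 235.13 mm; ε'_s = 0.003(c − d')/c = 0.0024 ≥ f_y/E_s = 0.0021, so compression steel does yield.
M_n = (A_s − A'_s) f_y (d − a/2) + A'_s f_y (d − d') = [1510600 × (535 − 99.93) + 444050 × (535 − 45)] × 10⁻⁶ = 657.22 + 217.58 = 874.80 kN·m.

M_n ≈ 875 kN·m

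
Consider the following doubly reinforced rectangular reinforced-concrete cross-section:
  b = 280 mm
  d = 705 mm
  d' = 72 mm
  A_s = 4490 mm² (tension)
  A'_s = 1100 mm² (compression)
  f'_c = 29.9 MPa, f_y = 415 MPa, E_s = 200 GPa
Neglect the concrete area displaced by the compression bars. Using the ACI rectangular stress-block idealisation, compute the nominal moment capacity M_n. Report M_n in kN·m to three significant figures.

Assume both tension and compression steel yield.
Net tension couple steel: A_s − A'_s = 3390 mm².
a = (A_s − A'_s) f_y / (0.85 f'_c b) = 1406850/(0.85 × 29.9 × 280) = 197.70 mm.
c = a/β₁ = 197.70/0.836 = 236.48 mm; ε'_s = 0.003(c − d')/c = 0.0021 ≥ f_y/E_s = 0.0021, so compression steel does yield.
M_n = (A_s − A'_s) f_y (d − a/2) + A'_s f_y (d − d') = [1406850 × (705 − 98.85) + 456500 × (705 − 72)] × 10⁻⁶ = 852.76 + 288.96 = 1141.72 kN·m.

M_n ≈ 1140 kN·m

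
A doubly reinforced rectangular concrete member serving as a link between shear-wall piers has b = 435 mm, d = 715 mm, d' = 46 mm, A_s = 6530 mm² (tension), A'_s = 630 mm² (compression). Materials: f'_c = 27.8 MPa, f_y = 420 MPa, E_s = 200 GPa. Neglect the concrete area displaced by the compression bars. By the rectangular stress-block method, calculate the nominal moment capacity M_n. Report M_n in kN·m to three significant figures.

M_n ≈ 1650 kN·m

Assume both tension and compression steel yield.
Net tension couple steel: A_s − A'_s = 5900 mm².
a = (A_s − A'_s) f_y / (0.85 f'_c b) = 2478000/(0.85 × 27.8 × 435) = 241.07 mm.
c = a/β₁ = 241.07/0.85 = 283.61 mm; ε'_s = 0.003(c − d')/c = 0.0025 ≥ f_y/E_s = 0.0021, so compression steel does yield.
M_n = (A_s − A'_s) f_y (d − a/2) + A'_s f_y (d − d') = [2478000 × (715 − 120.535) + 264600 × (715 − 46)] × 10⁻⁶ = 1473.08 + 177.02 = 1650.10 kN·m.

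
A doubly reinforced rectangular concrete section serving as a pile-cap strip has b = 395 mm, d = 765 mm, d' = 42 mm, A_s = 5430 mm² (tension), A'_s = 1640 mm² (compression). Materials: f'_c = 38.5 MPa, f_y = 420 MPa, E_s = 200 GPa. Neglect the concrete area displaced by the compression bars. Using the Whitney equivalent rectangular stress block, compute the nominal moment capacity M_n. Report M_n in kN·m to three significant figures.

M_n ≈ 1620 kN·m

Assume both tension and compression steel yield.
Net tension couple steel: A_s − A'_s = 3790 mm².
a = (A_s − A'_s) f_y / (0.85 f'_c b) = 1591800/(0.85 × 38.5 × 395) = 123.14 mm.
c = a/β₁ = 123.14/0.775 = 158.89 mm; ε'_s = 0.003(c − d')/c = 0.0022 ≥ f_y/E_s = 0.0021, so compression steel does yield.
M_n = (A_s − A'_s) f_y (d − a/2) + A'_s f_y (d − d') = [1591800 × (765 − 61.57) + 688800 × (765 − 42)] × 10⁻⁶ = 1119.72 + 498.00 = 1617.72 kN·m.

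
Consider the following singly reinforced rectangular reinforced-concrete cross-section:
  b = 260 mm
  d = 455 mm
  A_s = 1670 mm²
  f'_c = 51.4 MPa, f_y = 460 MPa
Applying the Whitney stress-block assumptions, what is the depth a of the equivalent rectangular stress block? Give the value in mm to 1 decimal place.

a ≈ 67.6 mm

T = A_s f_y = 1670 × 460 = 768200 N = 768.2 kN.
Setting C = 0.85 f'_c a b equal to T: a = 768200/(0.85 × 51.4 × 260) = 67.6 mm.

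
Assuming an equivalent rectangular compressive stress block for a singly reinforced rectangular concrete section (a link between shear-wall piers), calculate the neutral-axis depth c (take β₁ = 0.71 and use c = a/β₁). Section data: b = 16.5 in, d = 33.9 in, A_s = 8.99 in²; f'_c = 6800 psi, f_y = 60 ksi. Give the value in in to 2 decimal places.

T = A_s f_y = 8.99 × 60 = 539.4 kips.
a = T/(0.85 f'_c b) = 539.4/(0.85 × 6.8 × 16.5) = 5.6559 in.
With β₁ = 0.71, c = a/β₁ = 5.6559/0.71 = 7.97 in.

c ≈ 7.97 in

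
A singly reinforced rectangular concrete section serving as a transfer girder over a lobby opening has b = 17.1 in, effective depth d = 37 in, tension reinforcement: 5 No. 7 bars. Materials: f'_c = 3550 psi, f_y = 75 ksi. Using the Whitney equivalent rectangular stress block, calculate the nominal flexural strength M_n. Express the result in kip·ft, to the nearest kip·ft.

A_s = 5 × 0.6 = 3 in².
T = A_s f_y = 3 × 75 = 225 kips.
a = T/(0.85 f'_c b) = 225/(0.85 × 3.55 × 17.1) = 4.361 in.
M_n = T(d − a/2) = 225 × (37 − 2.1805) = 7834.4 kip·in = 7834.4/12 = 652.87 kip·ft.

M_n ≈ 653 kip·ft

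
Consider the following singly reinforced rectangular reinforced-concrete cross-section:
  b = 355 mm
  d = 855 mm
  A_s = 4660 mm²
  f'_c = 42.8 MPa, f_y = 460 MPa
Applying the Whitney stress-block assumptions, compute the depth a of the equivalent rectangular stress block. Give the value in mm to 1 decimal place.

a ≈ 166.0 mm

T = A_s f_y = 4660 × 460 = 2143600 N = 2143.6 kN.
Setting C = 0.85 f'_c a b equal to T: a = 2143600/(0.85 × 42.8 × 355) = 166.0 mm.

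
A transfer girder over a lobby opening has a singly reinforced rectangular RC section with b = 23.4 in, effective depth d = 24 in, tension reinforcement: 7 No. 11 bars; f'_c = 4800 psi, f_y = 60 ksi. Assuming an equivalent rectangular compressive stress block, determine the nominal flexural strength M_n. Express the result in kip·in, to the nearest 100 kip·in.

M_n ≈ 13500 kip·in

A_s = 7 × 1.56 = 10.92 in².
T = A_s f_y = 10.92 × 60 = 655.2 kips.
a = T/(0.85 f'_c b) = 655.2/(0.85 × 4.8 × 23.4) = 6.863 in.
M_n = T(d − a/2) = 655.2 × (24 − 3.4315) = 13476.5 kip·in.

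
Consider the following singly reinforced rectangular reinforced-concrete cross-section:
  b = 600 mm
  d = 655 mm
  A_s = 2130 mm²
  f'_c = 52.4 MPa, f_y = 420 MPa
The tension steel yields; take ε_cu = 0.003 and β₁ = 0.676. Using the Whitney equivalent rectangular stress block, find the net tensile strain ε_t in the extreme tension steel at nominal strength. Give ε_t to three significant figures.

ε_t ≈ 0.0367

a = A_s f_y/(0.85 f'_c b) = 33.48 mm.
β₁ = 0.676, so c = a/β₁ = 33.48/0.676 = 49.53 mm.
From the linear strain diagram with ε_cu = 0.003: ε_t = 0.003 (d − c)/c = 0.003 × (655 − 49.53)/49.53 = 0.0367.
Since ε_t ≥ 0.005, the section is tension-controlled.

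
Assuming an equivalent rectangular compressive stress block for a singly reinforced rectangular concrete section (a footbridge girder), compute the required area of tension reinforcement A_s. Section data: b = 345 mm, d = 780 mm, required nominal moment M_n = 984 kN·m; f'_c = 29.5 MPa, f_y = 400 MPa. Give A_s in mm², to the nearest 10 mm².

A_s ≈ 3520 mm²

With M_n = 0.85 f'_c a b (d − a/2), solve the quadratic for a:
a = d − √(d² − 2M_n/(0.85 f'_c b)) = 780 − √(780² − 2 × 984×10⁶/(0.85 × 29.5 × 345)) = 162.82 mm.
A_s = 0.85 f'_c a b / f_y = 0.85 × 29.5 × 162.82 × 345 / 400 = 3521.3 mm².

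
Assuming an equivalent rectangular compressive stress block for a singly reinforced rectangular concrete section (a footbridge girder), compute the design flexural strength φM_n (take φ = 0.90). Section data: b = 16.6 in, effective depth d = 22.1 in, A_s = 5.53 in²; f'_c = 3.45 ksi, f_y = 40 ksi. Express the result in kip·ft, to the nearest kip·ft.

φM_n ≈ 329 kip·ft

T = A_s f_y = 5.53 × 40 = 221.2 kips.
a = T/(0.85 f'_c b) = 221.2/(0.85 × 3.45 × 16.6) = 4.544 in.
M_n = T(d − a/2) = 221.2 × (22.1 − 2.272) = 4386.0 kip·in = 4386.0/12 = 365.50 kip·ft.
φM_n = 0.90 × 365.50 = 328.95 kip·ft.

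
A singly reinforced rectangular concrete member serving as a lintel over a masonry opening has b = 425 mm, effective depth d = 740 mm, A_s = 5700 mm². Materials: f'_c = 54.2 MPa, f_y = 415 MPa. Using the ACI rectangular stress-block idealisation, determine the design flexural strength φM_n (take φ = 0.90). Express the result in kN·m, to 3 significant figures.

φM_n ≈ 1450 kN·m

T = A_s f_y = 5700 × 415 = 2365500 N = 2365.5 kN.
From C = T: a = T/(0.85 f'_c b) = 2365500/(0.85 × 54.2 × 425) = 120.81 mm.
M_n = T(d − a/2) = 2365.5 kN × (740 − 60.405) mm = 1607.58 kN·m.
φM_n = 0.90 × 1607.58 = 1446.82 kN·m.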